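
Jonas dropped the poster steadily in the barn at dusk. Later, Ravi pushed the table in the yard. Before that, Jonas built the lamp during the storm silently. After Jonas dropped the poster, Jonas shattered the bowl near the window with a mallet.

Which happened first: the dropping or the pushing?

The connectives place the dropping before the pushing.

the dropping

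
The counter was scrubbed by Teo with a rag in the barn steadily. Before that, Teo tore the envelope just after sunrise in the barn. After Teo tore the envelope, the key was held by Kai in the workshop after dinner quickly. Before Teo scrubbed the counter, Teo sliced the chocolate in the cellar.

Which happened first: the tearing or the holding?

The connectives place the tearing before the holding.

the tearing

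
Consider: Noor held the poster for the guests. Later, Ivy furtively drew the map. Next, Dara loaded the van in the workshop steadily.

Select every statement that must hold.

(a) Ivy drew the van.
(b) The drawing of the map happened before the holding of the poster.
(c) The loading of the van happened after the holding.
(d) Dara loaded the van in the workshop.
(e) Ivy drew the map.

(a) Not entailed — Ivy drew the map, not the van; the van belongs to the loading event.
(b) Not entailed — the narrative places the holding before the drawing, not after.
(c) Entailed — the narrative places the holding before the loading.
(d) Entailed — the original entails any weakening of itself; this just drops 'steadily'.
(e) Entailed — the original entails any weakening of itself; this just drops 'furtively'.

(c), (d), (e)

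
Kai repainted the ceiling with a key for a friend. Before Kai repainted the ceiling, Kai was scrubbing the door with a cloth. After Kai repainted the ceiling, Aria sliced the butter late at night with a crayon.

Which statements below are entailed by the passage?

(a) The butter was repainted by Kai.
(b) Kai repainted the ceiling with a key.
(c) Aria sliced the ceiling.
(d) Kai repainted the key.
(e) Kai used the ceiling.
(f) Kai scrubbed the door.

(a) Not entailed — Kai repainted the ceiling, not the butter; the butter belongs to the slicing event.
(b) Entailed — this follows by dropping conjuncts from the repainting event's description.
(c) Not entailed — Aria sliced the butter, not the ceiling; the ceiling belongs to the repainting event.
(d) Not entailed — the key is the instrument, not what was repainted.
(e) Not entailed — the ceiling is the patient, not an instrument — Kai used a key.
(f) Entailed — 'scrub' is an activity; 'was scrubbing' entails that some scrubbing happened, so 'scrubbed' holds.

(b), (f)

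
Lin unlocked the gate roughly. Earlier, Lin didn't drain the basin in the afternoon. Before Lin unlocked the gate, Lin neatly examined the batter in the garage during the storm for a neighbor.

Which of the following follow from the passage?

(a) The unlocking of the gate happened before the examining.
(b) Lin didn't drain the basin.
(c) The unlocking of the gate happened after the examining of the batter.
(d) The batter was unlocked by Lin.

(a) Not entailed — the narrative places the examining before the unlocking, not after.
(b) Not entailed — dropping 'in the afternoon' under negation is not valid — the original leaves open that Lin drained the basin some other way.
(c) Entailed — the narrative places the examining before the unlocking.
(d) Not entailed — Lin unlocked the gate, not the batter; the batter belongs to the examining event.

(c)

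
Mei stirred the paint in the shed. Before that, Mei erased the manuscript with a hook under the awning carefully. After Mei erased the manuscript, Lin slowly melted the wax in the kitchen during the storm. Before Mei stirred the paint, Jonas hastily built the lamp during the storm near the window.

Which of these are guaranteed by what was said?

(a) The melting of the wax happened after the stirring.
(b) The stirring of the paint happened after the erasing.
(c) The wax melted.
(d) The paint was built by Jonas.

(a) Not entailed — the narrative doesn't order the stirring relative to the melting.
(b) Entailed — the narrative places the erasing before the stirring.
(c) Entailed — 'Lin melted the wax' is causative; it entails the inchoative 'the wax melted'.
(d) Not entailed — Jonas built the lamp, not the paint; the paint belongs to the stirring event.

(b), (c)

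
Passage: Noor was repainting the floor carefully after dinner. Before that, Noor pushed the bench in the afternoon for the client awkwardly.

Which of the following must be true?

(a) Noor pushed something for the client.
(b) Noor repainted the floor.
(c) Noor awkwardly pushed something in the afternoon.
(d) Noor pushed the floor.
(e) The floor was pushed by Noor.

(a) Entailed — every conjunct here is already in the original pushing event.
(b) Not entailed — 'was repainting' is progressive on an accomplishment; it does not entail the completed 'repainted'.
(c) Entailed — the original entails any weakening of itself; this just drops 'for the client' and generalizes the patient.
(d) Not entailed — Noor pushed the bench, not the floor; the floor belongs to the repainting event.
(e) Not entailed — Noor pushed the bench, not the floor; the floor belongs to the repainting event.

(a), (c)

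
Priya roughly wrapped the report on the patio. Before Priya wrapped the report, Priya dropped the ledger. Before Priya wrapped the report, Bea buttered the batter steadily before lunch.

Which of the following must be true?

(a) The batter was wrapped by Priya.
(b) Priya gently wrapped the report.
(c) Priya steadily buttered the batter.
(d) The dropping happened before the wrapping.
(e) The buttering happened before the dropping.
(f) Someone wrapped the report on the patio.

(a) Not entailed — Priya wrapped the report, not the batter; the batter belongs to the buttering event.
(b) Not entailed — 'gently' adds a manner not in (and inconsistent with) the original.
(c) Not entailed — the passage has Bea buttering the batter, not Priya.
(d) Entailed — the narrative places the dropping before the wrapping.
(e) Not entailed — the narrative doesn't order the buttering relative to the dropping.
(f) Entailed — the original entails any weakening of itself; this just drops 'roughly' and generalizes the agent.

(d), (f)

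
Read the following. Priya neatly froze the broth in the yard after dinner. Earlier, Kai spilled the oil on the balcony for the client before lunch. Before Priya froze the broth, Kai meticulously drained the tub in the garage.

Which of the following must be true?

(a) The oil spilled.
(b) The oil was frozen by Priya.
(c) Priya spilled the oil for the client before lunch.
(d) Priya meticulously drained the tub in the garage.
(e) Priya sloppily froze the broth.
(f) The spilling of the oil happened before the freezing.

(a) Entailed — 'Kai spilled the oil' is causative; it entails the inchoative 'the oil spilled'.
(b) Not entailed — Priya froze the broth, not the oil; the oil belongs to the spilling event.
(c) Not entailed — the passage has Kai spilling the oil, not Priya.
(d) Not entailed — the passage has Kai draining the tub, not Priya.
(e) Not entailed — 'sloppily' adds a manner not in (and inconsistent with) the original.
(f) Entailed — the narrative places the spilling before the freezing.

(a), (f)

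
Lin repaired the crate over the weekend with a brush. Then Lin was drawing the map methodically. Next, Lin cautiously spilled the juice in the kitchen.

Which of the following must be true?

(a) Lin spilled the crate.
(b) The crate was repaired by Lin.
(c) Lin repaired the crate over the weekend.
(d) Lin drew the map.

(b), (c)

(a) Not entailed — Lin spilled the juice, not the crate; the crate belongs to the repairing event.
(b) Entailed — dropping 'over the weekend', 'with a brush' leaves a sub-description the original still satisfies.
(c) Entailed — every conjunct here is already in the original repairing event.
(d) Not entailed — 'was drawing' is progressive on an accomplishment; it does not entail the completed 'drew'.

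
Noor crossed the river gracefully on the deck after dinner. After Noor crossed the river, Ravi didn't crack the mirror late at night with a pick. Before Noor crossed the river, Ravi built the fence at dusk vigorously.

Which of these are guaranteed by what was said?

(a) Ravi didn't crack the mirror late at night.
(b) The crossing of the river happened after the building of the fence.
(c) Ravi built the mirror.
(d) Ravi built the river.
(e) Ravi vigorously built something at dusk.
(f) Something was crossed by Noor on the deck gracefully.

(a) Not entailed — dropping 'with a pick' under negation is not valid — the original leaves open that Ravi cracked the mirror some other way.
(b) Entailed — the narrative places the building before the crossing.
(c) Not entailed — Ravi built the fence, not the mirror; the mirror belongs to the cracking event.
(d) Not entailed — Ravi built the fence, not the river; the river belongs to the crossing event.
(e) Entailed — generalizing the patient leaves a sub-description the original still satisfies.
(f) Entailed — the original entails any weakening of itself; this just drops 'after dinner' and generalizes the patient.

(b), (e), (f)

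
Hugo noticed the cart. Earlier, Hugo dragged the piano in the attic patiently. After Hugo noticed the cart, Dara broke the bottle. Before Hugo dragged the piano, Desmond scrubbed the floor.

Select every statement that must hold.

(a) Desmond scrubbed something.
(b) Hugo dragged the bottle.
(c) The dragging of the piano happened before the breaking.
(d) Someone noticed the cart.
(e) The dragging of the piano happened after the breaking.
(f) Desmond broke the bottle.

(a) Entailed — generalizing the patient leaves a sub-description the original still satisfies.
(b) Not entailed — Hugo dragged the piano, not the bottle; the bottle belongs to the breaking event.
(c) Entailed — the narrative places the dragging before the breaking.
(d) Entailed — every conjunct here is already in the original noticing event.
(e) Not entailed — the narrative places the dragging before the breaking, not after.
(f) Not entailed — the passage has Dara breaking the bottle, not Desmond.

(a), (c), (d)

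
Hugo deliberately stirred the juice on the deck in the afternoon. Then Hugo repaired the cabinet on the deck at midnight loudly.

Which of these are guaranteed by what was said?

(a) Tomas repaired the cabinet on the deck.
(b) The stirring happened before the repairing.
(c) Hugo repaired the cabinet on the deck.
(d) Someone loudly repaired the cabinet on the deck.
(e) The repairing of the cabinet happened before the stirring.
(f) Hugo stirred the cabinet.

(b), (c), (d)

(a) Not entailed — the passage has Hugo repairing the cabinet, not Tomas.
(b) Entailed — the narrative places the stirring before the repairing.
(c) Entailed — the original entails any weakening of itself; this just drops 'loudly', 'at midnight'.
(d) Entailed — every conjunct here is already in the original repairing event.
(e) Not entailed — the narrative places the stirring before the repairing, not after.
(f) Not entailed — Hugo stirred the juice, not the cabinet; the cabinet belongs to the repairing event.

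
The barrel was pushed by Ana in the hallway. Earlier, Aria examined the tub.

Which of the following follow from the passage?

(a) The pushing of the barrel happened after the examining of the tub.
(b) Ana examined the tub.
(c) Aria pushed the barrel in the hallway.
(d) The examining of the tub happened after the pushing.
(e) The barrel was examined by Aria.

(a) Entailed — the narrative places the examining before the pushing.
(b) Not entailed — the passage has Aria examining the tub, not Ana.
(c) Not entailed — the passage has Ana pushing the barrel, not Aria.
(d) Not entailed — the narrative places the examining before the pushing, not after.
(e) Not entailed — Aria examined the tub, not the barrel; the barrel belongs to the pushing event.

(a)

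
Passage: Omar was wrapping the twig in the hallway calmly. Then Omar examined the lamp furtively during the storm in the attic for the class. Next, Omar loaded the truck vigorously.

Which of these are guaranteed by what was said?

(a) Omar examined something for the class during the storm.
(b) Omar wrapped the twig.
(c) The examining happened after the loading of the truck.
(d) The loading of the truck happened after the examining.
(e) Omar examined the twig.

(a) Entailed — this follows by dropping conjuncts from the examining event's description.
(b) Not entailed — 'was wrapping' is progressive on an accomplishment; it does not entail the completed 'wrapped'.
(c) Not entailed — the narrative places the examining before the loading, not after.
(d) Entailed — the narrative places the examining before the loading.
(e) Not entailed — Omar examined the lamp, not the twig; the twig belongs to the wrapping event.

(a), (d)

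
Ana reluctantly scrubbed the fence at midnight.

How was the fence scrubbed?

reluctantly

'reluctantly' marks the manner of the scrubbing event.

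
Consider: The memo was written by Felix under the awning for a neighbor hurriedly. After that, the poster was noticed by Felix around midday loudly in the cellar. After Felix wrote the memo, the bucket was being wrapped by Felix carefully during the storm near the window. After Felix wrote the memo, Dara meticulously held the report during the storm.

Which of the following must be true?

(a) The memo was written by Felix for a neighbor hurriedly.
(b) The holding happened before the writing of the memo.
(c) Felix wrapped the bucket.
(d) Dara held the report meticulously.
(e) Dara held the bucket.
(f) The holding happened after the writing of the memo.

(a), (d), (f)

(a) Entailed — the original entails any weakening of itself; this just drops 'under the awning'.
(b) Not entailed — the narrative places the writing before the holding, not after.
(c) Not entailed — 'was wrapping' is progressive on an accomplishment; it does not entail the completed 'wrapped'.
(d) Entailed — dropping 'during the storm' leaves a sub-description the original still satisfies.
(e) Not entailed — Dara held the report, not the bucket; the bucket belongs to the wrapping event.
(f) Entailed — the narrative places the writing before the holding.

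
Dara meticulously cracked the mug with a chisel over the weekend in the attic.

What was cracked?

the mug

'the mug' marks the patient of the cracking event.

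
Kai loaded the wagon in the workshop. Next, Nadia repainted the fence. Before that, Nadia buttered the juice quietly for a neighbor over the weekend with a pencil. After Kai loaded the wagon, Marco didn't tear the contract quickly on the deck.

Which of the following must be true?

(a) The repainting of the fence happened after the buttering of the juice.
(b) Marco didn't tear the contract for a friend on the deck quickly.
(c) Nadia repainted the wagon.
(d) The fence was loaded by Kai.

(a) Entailed — the narrative places the buttering before the repainting.
(b) Entailed — under negation, adding a further restriction is entailed: if no such tearing event occurred, none occurred for a friend either.
(c) Not entailed — Nadia repainted the fence, not the wagon; the wagon belongs to the loading event.
(d) Not entailed — Kai loaded the wagon, not the fence; the fence belongs to the repainting event.

(a), (b)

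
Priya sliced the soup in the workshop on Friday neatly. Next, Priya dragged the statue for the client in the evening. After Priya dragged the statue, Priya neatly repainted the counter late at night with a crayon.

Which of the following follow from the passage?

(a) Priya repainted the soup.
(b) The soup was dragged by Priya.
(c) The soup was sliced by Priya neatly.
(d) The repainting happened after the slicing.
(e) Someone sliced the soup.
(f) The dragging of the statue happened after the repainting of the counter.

(c), (d), (e)

(a) Not entailed — Priya repainted the counter, not the soup; the soup belongs to the slicing event.
(b) Not entailed — Priya dragged the statue, not the soup; the soup belongs to the slicing event.
(c) Entailed — dropping 'in the workshop', 'on Friday' leaves a sub-description the original still satisfies.
(d) Entailed — the narrative places the slicing before the repainting.
(e) Entailed — every conjunct here is already in the original slicing event.
(f) Not entailed — the narrative places the dragging before the repainting, not after.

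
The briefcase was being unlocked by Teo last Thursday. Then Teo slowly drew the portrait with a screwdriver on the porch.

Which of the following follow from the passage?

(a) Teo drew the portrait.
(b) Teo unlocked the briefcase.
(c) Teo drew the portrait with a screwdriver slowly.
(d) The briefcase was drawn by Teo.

(a) Entailed — every conjunct here is already in the original drawing event.
(b) Not entailed — 'was unlocking' is progressive on an accomplishment; it does not entail the completed 'unlocked'.
(c) Entailed — dropping 'on the porch' leaves a sub-description the original still satisfies.
(d) Not entailed — Teo drew the portrait, not the briefcase; the briefcase belongs to the unlocking event.

(a), (c)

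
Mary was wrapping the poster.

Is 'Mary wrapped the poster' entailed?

no

'was wrapping' is progressive; for an accomplishment like 'wrap the poster', it doesn't entail completion.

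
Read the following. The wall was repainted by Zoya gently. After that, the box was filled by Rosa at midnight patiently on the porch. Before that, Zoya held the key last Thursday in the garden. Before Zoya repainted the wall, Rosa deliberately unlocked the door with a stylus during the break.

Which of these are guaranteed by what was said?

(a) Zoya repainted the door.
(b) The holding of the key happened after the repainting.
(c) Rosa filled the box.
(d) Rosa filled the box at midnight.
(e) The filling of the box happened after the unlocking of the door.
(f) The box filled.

(a) Not entailed — Zoya repainted the wall, not the door; the door belongs to the unlocking event.
(b) Not entailed — the narrative doesn't order the repainting relative to the holding.
(c) Entailed — dropping 'at midnight', 'on the porch', 'patiently' leaves a sub-description the original still satisfies.
(d) Entailed — this follows by dropping conjuncts from the filling event's description.
(e) Entailed — the narrative places the unlocking before the filling.
(f) Entailed — 'Rosa filled the box' is causative; it entails the inchoative 'the box filled'.

(c), (d), (e), (f)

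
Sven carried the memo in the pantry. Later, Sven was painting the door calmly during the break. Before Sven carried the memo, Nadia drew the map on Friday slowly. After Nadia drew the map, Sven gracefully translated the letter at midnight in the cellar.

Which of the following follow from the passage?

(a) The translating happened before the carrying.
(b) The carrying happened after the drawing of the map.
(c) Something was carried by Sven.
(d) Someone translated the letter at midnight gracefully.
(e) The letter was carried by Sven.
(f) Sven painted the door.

(b), (c), (d)

(a) Not entailed — the narrative doesn't order the translating relative to the carrying.
(b) Entailed — the narrative places the drawing before the carrying.
(c) Entailed — dropping 'in the pantry' and generalizing the patient leaves a sub-description the original still satisfies.
(d) Entailed — dropping 'in the cellar' and generalizing the agent leaves a sub-description the original still satisfies.
(e) Not entailed — Sven carried the memo, not the letter; the letter belongs to the translating event.
(f) Not entailed — 'was painting' is progressive on an accomplishment; it does not entail the completed 'painted'.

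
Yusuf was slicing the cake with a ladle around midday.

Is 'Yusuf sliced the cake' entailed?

'was slicing' is progressive; for an accomplishment like 'slice the cake', it doesn't entail completion.

no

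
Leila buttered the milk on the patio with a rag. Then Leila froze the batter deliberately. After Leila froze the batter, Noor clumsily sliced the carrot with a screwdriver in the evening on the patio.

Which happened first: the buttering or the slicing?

the buttering

The connectives place the buttering before the slicing.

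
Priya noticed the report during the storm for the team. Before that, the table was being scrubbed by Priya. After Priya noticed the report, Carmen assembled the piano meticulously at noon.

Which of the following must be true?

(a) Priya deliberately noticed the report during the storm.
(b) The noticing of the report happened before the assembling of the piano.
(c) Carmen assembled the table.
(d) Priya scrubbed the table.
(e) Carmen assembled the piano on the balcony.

(a) Not entailed — 'deliberately' adds information not in the original event.
(b) Entailed — the narrative places the noticing before the assembling.
(c) Not entailed — Carmen assembled the piano, not the table; the table belongs to the scrubbing event.
(d) Entailed — 'scrub' is an activity; 'was scrubbing' entails that some scrubbing happened, so 'scrubbed' holds.
(e) Not entailed — 'on the balcony' adds information not in the original event.

(b), (d)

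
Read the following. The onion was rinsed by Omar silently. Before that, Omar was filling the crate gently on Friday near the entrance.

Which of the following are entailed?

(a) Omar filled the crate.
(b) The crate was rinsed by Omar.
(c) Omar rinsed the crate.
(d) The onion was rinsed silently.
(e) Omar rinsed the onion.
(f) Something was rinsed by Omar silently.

(a) Not entailed — 'was filling' is progressive on an accomplishment; it does not entail the completed 'filled'.
(b) Not entailed — Omar rinsed the onion, not the crate; the crate belongs to the filling event.
(c) Not entailed — Omar rinsed the onion, not the crate; the crate belongs to the filling event.
(d) Entailed — the original entails any weakening of itself; this just generalizes the agent.
(e) Entailed — the original entails any weakening of itself; this just drops 'silently'.
(f) Entailed — the original entails any weakening of itself; this just generalizes the patient.

(d), (e), (f)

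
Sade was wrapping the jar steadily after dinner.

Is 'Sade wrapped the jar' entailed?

'was wrapping' is progressive; for an accomplishment like 'wrap the jar', it doesn't entail completion.

no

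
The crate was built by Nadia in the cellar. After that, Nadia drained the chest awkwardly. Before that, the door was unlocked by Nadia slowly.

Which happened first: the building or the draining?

The connectives place the building before the draining.

the building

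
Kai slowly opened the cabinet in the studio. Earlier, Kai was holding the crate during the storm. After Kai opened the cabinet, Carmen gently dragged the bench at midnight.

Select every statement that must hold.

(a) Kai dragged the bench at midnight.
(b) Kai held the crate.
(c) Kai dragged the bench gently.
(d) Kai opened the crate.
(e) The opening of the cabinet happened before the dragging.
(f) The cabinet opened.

(b), (e), (f)

(a) Not entailed — the passage has Carmen dragging the bench, not Kai.
(b) Entailed — 'hold' is an activity; 'was holding' entails that some holding happened, so 'held' holds.
(c) Not entailed — the passage has Carmen dragging the bench, not Kai.
(d) Not entailed — Kai opened the cabinet, not the crate; the crate belongs to the holding event.
(e) Entailed — the narrative places the opening before the dragging.
(f) Entailed — 'Kai opened the cabinet' is causative; it entails the inchoative 'the cabinet opened'.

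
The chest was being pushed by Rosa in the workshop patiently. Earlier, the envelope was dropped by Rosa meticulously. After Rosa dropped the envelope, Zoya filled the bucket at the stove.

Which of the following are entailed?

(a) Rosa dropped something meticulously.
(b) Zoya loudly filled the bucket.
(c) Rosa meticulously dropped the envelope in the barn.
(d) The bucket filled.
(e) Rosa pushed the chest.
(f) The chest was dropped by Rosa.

(a), (d), (e)

(a) Entailed — every conjunct here is already in the original dropping event.
(b) Not entailed — 'loudly' adds information not in the original event.
(c) Not entailed — 'in the barn' adds information not in the original event.
(d) Entailed — 'Zoya filled the bucket' is causative; it entails the inchoative 'the bucket filled'.
(e) Entailed — 'push' is an activity; 'was pushing' entails that some pushing happened, so 'pushed' holds.
(f) Not entailed — Rosa dropped the envelope, not the chest; the chest belongs to the pushing event.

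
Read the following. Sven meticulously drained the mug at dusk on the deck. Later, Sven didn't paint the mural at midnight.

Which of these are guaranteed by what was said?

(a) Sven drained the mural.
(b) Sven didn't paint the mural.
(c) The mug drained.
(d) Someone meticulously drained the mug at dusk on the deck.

(a) Not entailed — Sven drained the mug, not the mural; the mural belongs to the painting event.
(b) Not entailed — dropping 'at midnight' under negation is not valid — the original leaves open that Sven painted the mural some other way.
(c) Entailed — 'Sven drained the mug' is causative; it entails the inchoative 'the mug drained'.
(d) Entailed — every conjunct here is already in the original draining event.

(c), (d)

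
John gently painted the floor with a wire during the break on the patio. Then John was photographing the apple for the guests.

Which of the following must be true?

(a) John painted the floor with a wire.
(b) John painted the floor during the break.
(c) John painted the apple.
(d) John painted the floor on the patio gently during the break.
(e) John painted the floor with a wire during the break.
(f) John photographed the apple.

(a) Entailed — this follows by dropping conjuncts from the painting event's description.
(b) Entailed — this follows by dropping conjuncts from the painting event's description.
(c) Not entailed — John painted the floor, not the apple; the apple belongs to the photographing event.
(d) Entailed — every conjunct here is already in the original painting event.
(e) Entailed — this follows by dropping conjuncts from the painting event's description.
(f) Not entailed — 'was photographing' is progressive on an accomplishment; it does not entail the completed 'photographed'.

(a), (b), (d), (e)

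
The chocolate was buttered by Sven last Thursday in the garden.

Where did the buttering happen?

in the garden

'in the garden' marks the location of the buttering event.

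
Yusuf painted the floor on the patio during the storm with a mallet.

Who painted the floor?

Yusuf

'Yusuf' marks the agent of the painting event.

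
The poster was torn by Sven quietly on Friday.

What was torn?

the poster

'the poster' marks the patient of the tearing event.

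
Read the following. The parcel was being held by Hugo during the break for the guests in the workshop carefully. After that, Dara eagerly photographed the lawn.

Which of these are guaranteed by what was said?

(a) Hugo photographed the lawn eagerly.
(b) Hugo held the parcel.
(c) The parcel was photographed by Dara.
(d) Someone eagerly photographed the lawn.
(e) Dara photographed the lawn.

(b), (d), (e)

(a) Not entailed — the passage has Dara photographing the lawn, not Hugo.
(b) Entailed — 'hold' is an activity; 'was holding' entails that some holding happened, so 'held' holds.
(c) Not entailed — Dara photographed the lawn, not the parcel; the parcel belongs to the holding event.
(d) Entailed — generalizing the agent leaves a sub-description the original still satisfies.
(e) Entailed — this follows by dropping conjuncts from the photographing event's description.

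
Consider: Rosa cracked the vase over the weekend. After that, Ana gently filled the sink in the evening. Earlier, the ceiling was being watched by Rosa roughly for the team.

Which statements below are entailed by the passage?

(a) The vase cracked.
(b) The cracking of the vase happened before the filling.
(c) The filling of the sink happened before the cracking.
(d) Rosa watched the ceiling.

(a) Entailed — 'Rosa cracked the vase' is causative; it entails the inchoative 'the vase cracked'.
(b) Entailed — the narrative places the cracking before the filling.
(c) Not entailed — the narrative places the cracking before the filling, not after.
(d) Entailed — 'watch' is an activity; 'was watching' entails that some watching happened, so 'watched' holds.

(a), (b), (d)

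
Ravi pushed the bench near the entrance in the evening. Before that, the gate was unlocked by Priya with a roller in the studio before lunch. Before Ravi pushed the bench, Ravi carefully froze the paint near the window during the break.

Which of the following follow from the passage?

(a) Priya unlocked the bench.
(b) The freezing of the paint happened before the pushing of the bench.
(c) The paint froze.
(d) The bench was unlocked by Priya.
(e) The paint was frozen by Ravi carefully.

(a) Not entailed — Priya unlocked the gate, not the bench; the bench belongs to the pushing event.
(b) Entailed — the narrative places the freezing before the pushing.
(c) Entailed — 'Ravi froze the paint' is causative; it entails the inchoative 'the paint froze'.
(d) Not entailed — Priya unlocked the gate, not the bench; the bench belongs to the pushing event.
(e) Entailed — dropping 'during the break', 'near the window' leaves a sub-description the original still satisfies.

(b), (c), (e)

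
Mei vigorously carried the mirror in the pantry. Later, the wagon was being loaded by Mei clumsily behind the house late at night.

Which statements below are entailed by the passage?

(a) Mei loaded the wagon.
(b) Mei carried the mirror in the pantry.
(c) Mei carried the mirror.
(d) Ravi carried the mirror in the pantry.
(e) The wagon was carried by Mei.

(b), (c)

(a) Not entailed — 'was loading' is progressive on an accomplishment; it does not entail the completed 'loaded'.
(b) Entailed — dropping 'vigorously' leaves a sub-description the original still satisfies.
(c) Entailed — dropping 'in the pantry', 'vigorously' leaves a sub-description the original still satisfies.
(d) Not entailed — the passage has Mei carrying the mirror, not Ravi.
(e) Not entailed — Mei carried the mirror, not the wagon; the wagon belongs to the loading event.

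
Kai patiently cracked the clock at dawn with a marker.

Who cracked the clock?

Kai

'Kai' marks the agent of the cracking event.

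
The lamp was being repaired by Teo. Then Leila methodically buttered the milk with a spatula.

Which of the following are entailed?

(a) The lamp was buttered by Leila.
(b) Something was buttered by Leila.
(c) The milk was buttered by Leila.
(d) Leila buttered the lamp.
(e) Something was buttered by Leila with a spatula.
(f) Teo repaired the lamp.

(b), (c), (e)

(a) Not entailed — Leila buttered the milk, not the lamp; the lamp belongs to the repairing event.
(b) Entailed — every conjunct here is already in the original buttering event.
(c) Entailed — every conjunct here is already in the original buttering event.
(d) Not entailed — Leila buttered the milk, not the lamp; the lamp belongs to the repairing event.
(e) Entailed — dropping 'methodically' and generalizing the patient leaves a sub-description the original still satisfies.
(f) Not entailed — 'was repairing' is progressive on an accomplishment; it does not entail the completed 'repaired'.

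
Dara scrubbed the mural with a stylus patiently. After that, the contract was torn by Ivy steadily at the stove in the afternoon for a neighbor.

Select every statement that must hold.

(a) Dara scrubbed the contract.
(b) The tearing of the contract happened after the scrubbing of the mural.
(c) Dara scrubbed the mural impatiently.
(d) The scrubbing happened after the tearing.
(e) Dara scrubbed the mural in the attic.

(b)

(a) Not entailed — Dara scrubbed the mural, not the contract; the contract belongs to the tearing event.
(b) Entailed — the narrative places the scrubbing before the tearing.
(c) Not entailed — 'impatiently' adds a manner not in (and inconsistent with) the original.
(d) Not entailed — the narrative places the scrubbing before the tearing, not after.
(e) Not entailed — 'in the attic' adds information not in the original event.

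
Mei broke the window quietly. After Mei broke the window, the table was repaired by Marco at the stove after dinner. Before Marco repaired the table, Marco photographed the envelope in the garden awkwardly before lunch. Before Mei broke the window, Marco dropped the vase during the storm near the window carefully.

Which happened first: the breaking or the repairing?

the breaking

The connectives place the breaking before the repairing.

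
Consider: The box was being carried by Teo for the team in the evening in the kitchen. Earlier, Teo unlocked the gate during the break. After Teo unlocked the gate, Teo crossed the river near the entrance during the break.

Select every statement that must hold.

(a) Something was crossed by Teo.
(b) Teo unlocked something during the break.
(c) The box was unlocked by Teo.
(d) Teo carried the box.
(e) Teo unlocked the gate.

(a) Entailed — this follows by dropping conjuncts from the crossing event's description.
(b) Entailed — every conjunct here is already in the original unlocking event.
(c) Not entailed — Teo unlocked the gate, not the box; the box belongs to the carrying event.
(d) Entailed — 'carry' is an activity; 'was carrying' entails that some carrying happened, so 'carried' holds.
(e) Entailed — every conjunct here is already in the original unlocking event.

(a), (b), (d), (e)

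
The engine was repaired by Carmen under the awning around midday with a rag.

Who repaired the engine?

'Carmen' marks the agent of the repairing event.

Carmen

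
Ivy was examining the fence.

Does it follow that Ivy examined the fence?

'examine' is atelic; if Ivy was examining the fence, then Ivy examined the fence (for some time).

yes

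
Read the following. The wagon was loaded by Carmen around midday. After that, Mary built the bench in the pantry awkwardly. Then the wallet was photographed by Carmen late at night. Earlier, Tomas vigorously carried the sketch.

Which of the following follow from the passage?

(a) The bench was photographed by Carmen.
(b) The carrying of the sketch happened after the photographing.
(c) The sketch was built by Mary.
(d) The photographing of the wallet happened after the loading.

(d)

(a) Not entailed — Carmen photographed the wallet, not the bench; the bench belongs to the building event.
(b) Not entailed — the narrative places the carrying before the photographing, not after.
(c) Not entailed — Mary built the bench, not the sketch; the sketch belongs to the carrying event.
(d) Entailed — the narrative places the loading before the photographing.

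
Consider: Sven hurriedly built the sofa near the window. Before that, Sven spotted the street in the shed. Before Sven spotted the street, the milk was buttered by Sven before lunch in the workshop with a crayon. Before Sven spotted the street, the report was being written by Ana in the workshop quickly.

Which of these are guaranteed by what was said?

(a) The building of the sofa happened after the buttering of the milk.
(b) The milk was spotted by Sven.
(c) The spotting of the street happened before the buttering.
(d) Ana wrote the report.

(a) Entailed — the narrative places the buttering before the building.
(b) Not entailed — Sven spotted the street, not the milk; the milk belongs to the buttering event.
(c) Not entailed — the narrative places the buttering before the spotting, not after.
(d) Not entailed — 'was writing' is progressive on an accomplishment; it does not entail the completed 'wrote'.

(a)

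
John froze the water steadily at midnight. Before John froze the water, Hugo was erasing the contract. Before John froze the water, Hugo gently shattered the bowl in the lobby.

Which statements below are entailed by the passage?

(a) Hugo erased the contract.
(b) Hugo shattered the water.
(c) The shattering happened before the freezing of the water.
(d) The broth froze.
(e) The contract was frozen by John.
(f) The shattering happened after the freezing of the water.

(a) Not entailed — 'was erasing' is progressive on an accomplishment; it does not entail the completed 'erased'.
(b) Not entailed — Hugo shattered the bowl, not the water; the water belongs to the freezing event.
(c) Entailed — the narrative places the shattering before the freezing.
(d) Not entailed — the water is what froze, not the broth.
(e) Not entailed — John froze the water, not the contract; the contract belongs to the erasing event.
(f) Not entailed — the narrative places the shattering before the freezing, not after.

(c)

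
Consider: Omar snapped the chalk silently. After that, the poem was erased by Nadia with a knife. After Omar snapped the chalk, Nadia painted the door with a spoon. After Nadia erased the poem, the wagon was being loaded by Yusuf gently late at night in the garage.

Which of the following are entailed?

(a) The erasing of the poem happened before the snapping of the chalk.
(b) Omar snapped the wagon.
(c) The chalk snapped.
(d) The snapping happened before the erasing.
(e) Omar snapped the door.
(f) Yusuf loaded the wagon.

(a) Not entailed — the narrative places the snapping before the erasing, not after.
(b) Not entailed — Omar snapped the chalk, not the wagon; the wagon belongs to the loading event.
(c) Entailed — 'Omar snapped the chalk' is causative; it entails the inchoative 'the chalk snapped'.
(d) Entailed — the narrative places the snapping before the erasing.
(e) Not entailed — Omar snapped the chalk, not the door; the door belongs to the painting event.
(f) Not entailed — 'was loading' is progressive on an accomplishment; it does not entail the completed 'loaded'.

(c), (d)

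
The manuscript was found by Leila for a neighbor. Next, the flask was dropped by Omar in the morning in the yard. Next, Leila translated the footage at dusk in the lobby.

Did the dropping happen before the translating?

yes

The narrative orders the dropping before the translating.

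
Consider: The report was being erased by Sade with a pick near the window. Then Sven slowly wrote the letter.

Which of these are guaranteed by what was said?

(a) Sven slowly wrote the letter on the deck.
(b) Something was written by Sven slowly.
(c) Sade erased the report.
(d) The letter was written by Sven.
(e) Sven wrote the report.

(b), (d)

(a) Not entailed — 'on the deck' adds information not in the original event.
(b) Entailed — generalizing the patient leaves a sub-description the original still satisfies.
(c) Not entailed — 'was erasing' is progressive on an accomplishment; it does not entail the completed 'erased'.
(d) Entailed — every conjunct here is already in the original writing event.
(e) Not entailed — Sven wrote the letter, not the report; the report belongs to the erasing event.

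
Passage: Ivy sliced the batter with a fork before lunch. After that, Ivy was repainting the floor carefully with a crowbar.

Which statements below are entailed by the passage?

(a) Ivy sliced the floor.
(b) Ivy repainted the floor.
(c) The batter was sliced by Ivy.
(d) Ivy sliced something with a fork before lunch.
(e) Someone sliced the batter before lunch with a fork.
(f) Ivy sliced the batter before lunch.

(c), (d), (e), (f)

(a) Not entailed — Ivy sliced the batter, not the floor; the floor belongs to the repainting event.
(b) Not entailed — 'was repainting' is progressive on an accomplishment; it does not entail the completed 'repainted'.
(c) Entailed — this follows by dropping conjuncts from the slicing event's description.
(d) Entailed — generalizing the patient leaves a sub-description the original still satisfies.
(e) Entailed — generalizing the agent leaves a sub-description the original still satisfies.
(f) Entailed — dropping 'with a fork' leaves a sub-description the original still satisfies.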